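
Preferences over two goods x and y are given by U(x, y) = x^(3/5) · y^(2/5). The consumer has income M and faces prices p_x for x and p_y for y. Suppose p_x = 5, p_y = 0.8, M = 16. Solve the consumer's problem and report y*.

y* = 8

Tangency: MRS = (3/2)·y/x = p_x/p_y.
So 0.6·p_y·y = 0.4·p_x·x; combined with the budget, a share 0.6 of income goes to x.
Demand: x*(p_x,p_y,M) = 0.6·M/p_x and y* = 0.4·M/p_y.
At p_x=5, p_y=0.8, M=16: y* = 0.4·16/0.8 = 8.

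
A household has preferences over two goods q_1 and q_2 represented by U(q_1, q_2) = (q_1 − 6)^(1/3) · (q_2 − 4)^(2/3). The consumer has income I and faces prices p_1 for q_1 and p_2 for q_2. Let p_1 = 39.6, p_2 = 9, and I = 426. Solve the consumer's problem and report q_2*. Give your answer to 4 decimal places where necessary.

Let q_1' = q_1−6, q_2' = q_2−4. MRS = (1/2)·q_2'/q_1' = p_1/p_2.
Substituting into the budget: q_1* = 6 + 1/3·(I − 6·p_1 − 4·p_2)/p_1, and q_2* = 4 + 2/3·(…)/p_2.
Discretionary income = 426 − 6·39.6 − 4·9 = 152.4; q_2* = 4 + 2/3·152.4/9 = 15.2889.

q_2* = 15.2889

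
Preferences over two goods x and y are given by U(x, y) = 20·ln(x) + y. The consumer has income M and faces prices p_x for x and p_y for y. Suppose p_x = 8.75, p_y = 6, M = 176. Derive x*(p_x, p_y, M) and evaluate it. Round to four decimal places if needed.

x* = 13.7143

So x*(p_x,p_y) = 20·p_y/p_x, independent of income; and y* = (M − 20·p_y)/p_y.
At the given prices: x* = 20·6/8.75 = 13.7143.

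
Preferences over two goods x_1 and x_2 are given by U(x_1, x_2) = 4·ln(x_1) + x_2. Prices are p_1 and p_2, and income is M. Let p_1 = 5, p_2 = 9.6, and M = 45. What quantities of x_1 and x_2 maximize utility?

x_1* = 7.68, x_2* = 0.6875

So x_1*(p_1,p_2) = 4·p_2/p_1, independent of income; and x_2* = (M − 4·p_2)/p_2.
At the given prices: x_1* = 4·9.6/5 = 7.68, and x_2* = 0.6875.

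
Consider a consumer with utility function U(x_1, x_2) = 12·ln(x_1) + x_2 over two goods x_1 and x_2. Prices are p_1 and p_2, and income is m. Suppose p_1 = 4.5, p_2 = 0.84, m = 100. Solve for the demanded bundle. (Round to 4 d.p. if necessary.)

Set MRS = p_1/p_2: (12/x_1)/1 = p_1/p_2.
So x_1*(p_1,p_2) = 12·p_2/p_1, independent of income; and x_2* = (m − 12·p_2)/p_2.
At the given prices: x_1* = 12·0.84/4.5 = 2.24, and x_2* = 107.0476.

x_1* = 2.24, x_2* = 107.0476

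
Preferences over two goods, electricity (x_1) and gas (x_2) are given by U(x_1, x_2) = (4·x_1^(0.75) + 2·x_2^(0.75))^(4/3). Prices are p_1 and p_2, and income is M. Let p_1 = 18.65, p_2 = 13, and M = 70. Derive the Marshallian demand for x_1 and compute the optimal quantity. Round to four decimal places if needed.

MRS = MU_x_1/MU_x_2 = 2·(x_2/x_1)^(0.25). Set equal to p_1/p_2.
Solve for the ratio: x_2/x_1 = [(1/2)·p_1/p_2]^(4).
With the ratio pinned down, the budget gives x_1* = M/(p_1 + p_2·(x_2/x_1)) and x_2* = (x_2/x_1)·x_1*.
Numerically x_2/x_1 = 0.264741, so x_1* = 70/(18.65 + 13·0.264741) = 3.1686.

x_1* = 3.1686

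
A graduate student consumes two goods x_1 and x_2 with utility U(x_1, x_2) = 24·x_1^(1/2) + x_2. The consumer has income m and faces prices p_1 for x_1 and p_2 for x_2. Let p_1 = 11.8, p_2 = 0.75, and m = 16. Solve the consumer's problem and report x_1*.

Utility is quasi-linear in x_2; the FOC for x_1 is 12/√x_1 = p_1/p_2.
Thus x_1* = (12·p_2/p_1)² — independent of m — with the rest of income spent on x_2.
Plugging in: x_1* = (12·0.75/11.8)² = 0.5817.

x_1* = 0.5817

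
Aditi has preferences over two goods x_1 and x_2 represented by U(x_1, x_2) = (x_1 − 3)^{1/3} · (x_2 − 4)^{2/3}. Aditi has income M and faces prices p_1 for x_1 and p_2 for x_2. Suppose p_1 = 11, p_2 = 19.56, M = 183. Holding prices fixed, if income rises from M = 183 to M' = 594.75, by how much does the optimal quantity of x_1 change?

Δx_1* = 12.4773

Let x_1' = x_1−3, x_2' = x_2−4. MRS = (1/2)·x_2'/x_1' = p_1/p_2.
Substituting into the budget: x_1* = 3 + 1/3·(M − 3·p_1 − 4·p_2)/p_1, and x_2* = 4 + 2/3·(…)/p_2.
Discretionary income = 183 − 3·11 − 4·19.56 = 71.76; x_1* = 3 + 1/3·71.76/11 = 5.1745.
At M' = 594.75: x_1* = 17.6518. Change: 17.6518 − 5.1745 = 12.4773.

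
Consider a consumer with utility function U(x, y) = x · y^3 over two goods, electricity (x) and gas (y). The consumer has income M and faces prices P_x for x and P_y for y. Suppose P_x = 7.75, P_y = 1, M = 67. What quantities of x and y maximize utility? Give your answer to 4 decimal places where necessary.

Demand: x*(P_x,P_y,M) = 0.25·M/P_x and y* = 0.75·M/P_y.
At P_x=7.75, P_y=1, M=67: x* = 0.25·67/7.75 = 2.1613, y* = 50.25.

x* = 2.1613, y* = 50.25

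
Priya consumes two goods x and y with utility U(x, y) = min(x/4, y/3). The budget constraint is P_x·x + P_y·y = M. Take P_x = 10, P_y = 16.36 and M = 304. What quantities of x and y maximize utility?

Leontief preferences: the optimum is at the kink where x/4 = y/3, i.e. y = (3/4)·x.
Budget: P_x·x + P_y·(3/4)·x = M, so (4·P_x + 3·P_y)·x = 4·M.
Demand: x*(P_x,P_y,M) = 4·M/(4·P_x + 3·P_y), y* = 3·M/(4·P_x + 3·P_y).
Here 4·10 + 3·16.36 = 89.08, giving x* = 13.6507 and y* = 10.238.

x* = 13.6507, y* = 10.238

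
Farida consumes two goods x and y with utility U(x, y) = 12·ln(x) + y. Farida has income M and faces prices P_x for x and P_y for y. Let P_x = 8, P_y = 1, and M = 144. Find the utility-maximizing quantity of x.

MU_x = 12/x, MU_y = 1. Tangency: 12/x = P_x/P_y.
So x*(P_x,P_y) = 12·P_y/P_x, independent of income; and y* = (M − 12·P_y)/P_y.
At the given prices: x* = 12·1/8 = 1.5.

x* = 1.5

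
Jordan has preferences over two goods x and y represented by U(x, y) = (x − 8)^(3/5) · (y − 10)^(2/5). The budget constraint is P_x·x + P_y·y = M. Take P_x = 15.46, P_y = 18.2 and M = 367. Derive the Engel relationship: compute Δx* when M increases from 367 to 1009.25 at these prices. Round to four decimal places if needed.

This is Cobb-Douglas in (x−8, y−10): tangency gives 0.6·P_y·(y−10) = 0.4·P_x·(x−8).
Substituting into the budget: x* = 8 + 0.6·(M − 8·P_x − 10·P_y)/P_x, and y* = 10 + 0.4·(…)/P_y.
Discretionary income = 367 − 8·15.46 − 10·18.2 = 61.32; x* = 8 + 0.6·61.32/15.46 = 10.3798.
At M' = 1009.25: x* = 35.3054. Change: 35.3054 − 10.3798 = 24.9256.

Δx* = 24.9256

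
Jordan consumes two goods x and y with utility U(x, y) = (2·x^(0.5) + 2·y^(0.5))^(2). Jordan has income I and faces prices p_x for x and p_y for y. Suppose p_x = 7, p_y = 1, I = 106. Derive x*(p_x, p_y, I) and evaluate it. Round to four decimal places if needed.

x* = 1.8929

Substitute y = (y/x)·x into the budget: x* = I/(p_x + p_y·(y/x)).
Numerically y/x = 49, so x* = 106/(7 + 1·49) = 1.8929.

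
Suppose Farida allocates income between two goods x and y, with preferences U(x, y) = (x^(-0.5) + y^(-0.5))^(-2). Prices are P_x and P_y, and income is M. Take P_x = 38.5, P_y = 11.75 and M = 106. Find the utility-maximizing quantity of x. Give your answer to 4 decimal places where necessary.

x* = 1.6454

Substitute y = (y/x)·x into the budget: x* = M/(P_x + P_y·(y/x)).
Numerically y/x = 2.206049, so x* = 106/(38.5 + 11.75·2.206049) = 1.6454.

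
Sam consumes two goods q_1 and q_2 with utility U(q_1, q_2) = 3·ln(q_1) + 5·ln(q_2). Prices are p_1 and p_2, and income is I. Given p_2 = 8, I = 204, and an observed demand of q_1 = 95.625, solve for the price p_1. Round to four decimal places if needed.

p_1 = 0.8

MU_q_1/MU_q_2 = (3·q_2)/(5·q_1); tangency sets this equal to p_1/p_2.
Rearranging, p_2·q_2 = (5/3)·p_1·q_1. Substituting into the budget gives p_1·q_1·(1 + (5/3)) = I.
Demand: q_1*(p_1,p_2,I) = 0.375·I/p_1 and q_2* = 0.625·I/p_2.
Set q_1* = 95.625 in the demand function and solve for p_1: p_1 = 0.8.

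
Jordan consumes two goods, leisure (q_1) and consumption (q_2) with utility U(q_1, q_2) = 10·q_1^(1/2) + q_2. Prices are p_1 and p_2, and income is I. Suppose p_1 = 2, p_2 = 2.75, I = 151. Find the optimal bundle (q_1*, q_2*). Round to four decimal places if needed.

Set MRS = p_1/p_2: 5·q_1^(−1/2) = p_1/p_2.
Solve: √q_1 = 5·p_2/p_1, so q_1*(p_1,p_2) = (5·p_2/p_1)², and q_2* = (I − p_1·q_1*)/p_2.
Plugging in: q_1* = (5·2.75/2)² = 47.2656, q_2* = 20.5341.

q_1* = 47.2656, q_2* = 20.5341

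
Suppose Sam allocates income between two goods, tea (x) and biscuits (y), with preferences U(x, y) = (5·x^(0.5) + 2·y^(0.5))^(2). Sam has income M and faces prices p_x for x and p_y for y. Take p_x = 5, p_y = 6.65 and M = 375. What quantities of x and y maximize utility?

Substitute y = (y/x)·x into the budget: x* = M/(p_x + p_y·(y/x)).
Numerically y/x = 0.090452, so x* = 375/(5 + 6.65·0.090452) = 66.9463 and y* = 0.090452·66.9463 = 6.0554.

x* = 66.9463, y* = 6.0554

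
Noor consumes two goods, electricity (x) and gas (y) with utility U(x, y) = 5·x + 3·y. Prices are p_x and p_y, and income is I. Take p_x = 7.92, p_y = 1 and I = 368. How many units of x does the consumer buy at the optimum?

x* = 0

Perfect substitutes: compare marginal utility per dollar. 5/p_x vs 3/p_y → 0.6313 vs 3.
y gives more utility per dollar, so spend all income on y: y* = I/p_y, x* = 0.
Numerically: x* = 0, y* = 368.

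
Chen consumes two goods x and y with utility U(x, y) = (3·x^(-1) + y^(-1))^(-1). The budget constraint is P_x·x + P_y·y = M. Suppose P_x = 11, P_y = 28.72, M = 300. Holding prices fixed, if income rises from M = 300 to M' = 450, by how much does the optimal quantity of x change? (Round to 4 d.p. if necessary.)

MRS = MU_x/MU_y = 3·(y/x)^(2). Set equal to P_x/P_y.
Solve for the ratio: y/x = [(1/3)·P_x/P_y]^(0.5).
Substitute y = (y/x)·x into the budget: x* = M/(P_x + P_y·(y/x)).
Numerically y/x = 0.357309, so x* = 300/(11 + 28.72·0.357309) = 14.1097.
At M' = 450: x* = 21.1646. Change: 21.1646 − 14.1097 = 7.0549.

Δx* = 7.0549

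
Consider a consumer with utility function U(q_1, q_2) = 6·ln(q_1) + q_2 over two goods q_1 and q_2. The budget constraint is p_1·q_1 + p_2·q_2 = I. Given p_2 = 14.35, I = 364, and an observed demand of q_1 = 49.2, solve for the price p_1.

MU_q_1 = 6/q_1, MU_q_2 = 1. Tangency: 6/q_1 = p_1/p_2.
So q_1*(p_1,p_2) = 6·p_2/p_1, independent of income; and q_2* = (I − 6·p_2)/p_2.
Set q_1* = 49.2 in the demand function and solve for p_1: p_1 = 1.75.

p_1 = 1.75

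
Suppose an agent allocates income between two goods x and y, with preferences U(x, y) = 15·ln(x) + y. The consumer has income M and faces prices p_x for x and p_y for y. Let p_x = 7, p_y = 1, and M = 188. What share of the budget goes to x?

MU_x = 15/x, MU_y = 1. Tangency: 15/x = p_x/p_y.
So x*(p_x,p_y) = 15·p_y/p_x, independent of income; and y* = (M − 15·p_y)/p_y.
At the given prices: x* = 15·1/7 = 2.1429, and y* = 173.
Expenditure on x: 7·2.1429 = 15; share = 0.0798.

share on x = 0.0798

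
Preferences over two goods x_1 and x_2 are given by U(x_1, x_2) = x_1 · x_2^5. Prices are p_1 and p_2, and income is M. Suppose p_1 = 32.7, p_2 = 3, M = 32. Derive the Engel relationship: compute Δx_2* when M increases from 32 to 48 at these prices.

Δx_2* = 4.4444

MU_x_1/MU_x_2 = (x_2)/(5·x_1); tangency sets this equal to p_1/p_2.
So p_2·x_2 = 5·p_1·x_1; combined with the budget, a share 1/6 of income goes to x_1.
Demand: x_1*(p_1,p_2,M) = 1/6·M/p_1 and x_2* = 5/6·M/p_2.
At p_1=32.7, p_2=3, M=32: x_2* = 5/6·32/3 = 8.8889.
At M' = 48: x_2* = 13.3333. Change: 13.3333 − 8.8889 = 4.4444.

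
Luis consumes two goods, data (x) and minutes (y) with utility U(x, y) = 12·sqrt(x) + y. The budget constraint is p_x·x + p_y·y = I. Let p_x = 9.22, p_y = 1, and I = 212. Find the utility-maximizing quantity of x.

x* = 0.4235

Utility is quasi-linear in y; the FOC for x is 6/√x = p_x/p_y.
Thus x* = (6·p_y/p_x)² — independent of I — with the rest of income spent on y.
Plugging in: x* = (6·1/9.22)² = 0.4235.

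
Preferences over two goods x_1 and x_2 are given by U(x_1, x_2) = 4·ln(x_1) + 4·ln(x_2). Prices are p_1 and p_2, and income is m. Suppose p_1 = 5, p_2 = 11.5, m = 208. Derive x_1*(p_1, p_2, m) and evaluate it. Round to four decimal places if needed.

At p_1=5, p_2=11.5, m=208: x_1* = 0.5·208/5 = 20.8.

x_1* = 20.8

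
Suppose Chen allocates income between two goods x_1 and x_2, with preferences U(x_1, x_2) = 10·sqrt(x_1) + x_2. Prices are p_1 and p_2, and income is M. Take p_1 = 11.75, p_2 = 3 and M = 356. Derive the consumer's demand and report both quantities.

Set MRS = p_1/p_2: 5·x_1^(−1/2) = p_1/p_2.
Solve: √x_1 = 5·p_2/p_1, so x_1*(p_1,p_2) = (5·p_2/p_1)², and x_2* = (M − p_1·x_1*)/p_2.
Plugging in: x_1* = (5·3/11.75)² = 1.6297, x_2* = 112.2837.

x_1* = 1.6297, x_2* = 112.2837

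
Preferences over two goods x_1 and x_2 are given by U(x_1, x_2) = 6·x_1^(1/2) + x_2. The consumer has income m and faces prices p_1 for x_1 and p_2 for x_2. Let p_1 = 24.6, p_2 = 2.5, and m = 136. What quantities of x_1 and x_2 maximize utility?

x_1* = 0.093, x_2* = 53.4854

MU_x_1 = 3/√x_1, MU_x_2 = 1. Tangency: 3/√x_1 = p_1/p_2.
Thus x_1* = (3·p_2/p_1)² — independent of m — with the rest of income spent on x_2.
Plugging in: x_1* = (3·2.5/24.6)² = 0.093, x_2* = 53.4854.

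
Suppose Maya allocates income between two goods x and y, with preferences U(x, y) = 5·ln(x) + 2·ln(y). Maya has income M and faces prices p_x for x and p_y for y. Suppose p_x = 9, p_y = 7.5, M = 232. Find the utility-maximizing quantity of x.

x* = 18.4127

MU_x/MU_y = (5·y)/(2·x); tangency sets this equal to p_x/p_y.
Rearranging, p_y·y = (2/5)·p_x·x. Substituting into the budget gives p_x·x·(1 + (2/5)) = M.
Demand: x*(p_x,p_y,M) = 5/7·M/p_x and y* = 2/7·M/p_y.
At p_x=9, p_y=7.5, M=232: x* = 5/7·232/9 = 18.4127.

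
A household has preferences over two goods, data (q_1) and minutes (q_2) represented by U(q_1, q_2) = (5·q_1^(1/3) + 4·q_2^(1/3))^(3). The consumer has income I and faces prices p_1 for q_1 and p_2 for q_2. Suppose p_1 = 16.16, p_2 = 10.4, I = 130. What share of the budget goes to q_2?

MU_q_1 ∝ 5·q_1^(-2/3), MU_q_2 ∝ 4·q_2^(-2/3), so MRS = (5/4)·(q_2/q_1)^(2/3) = p_1/p_2.
Hence q_2/q_1 = ((4/5)·p_1/p_2)^(1/(2/3)), i.e. raised to the 1.5 power.
With the ratio pinned down, the budget gives q_1* = I/(p_1 + p_2·(q_2/q_1)) and q_2* = (q_2/q_1)·q_1*.
Numerically q_2/q_1 = 1.385948, so q_1* = 130/(16.16 + 10.4·1.385948) = 4.252 and q_2* = 1.385948·4.252 = 5.893.
Expenditure on q_2: 10.4·5.893 = 61.2877; share = 0.4714.

share on q_2 = 0.4714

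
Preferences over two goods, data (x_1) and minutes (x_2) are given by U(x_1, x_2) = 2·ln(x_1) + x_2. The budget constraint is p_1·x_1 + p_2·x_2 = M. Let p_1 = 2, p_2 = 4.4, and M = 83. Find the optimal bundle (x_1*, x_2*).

MU_x_1 = 2/x_1, MU_x_2 = 1. Tangency: 2/x_1 = p_1/p_2.
So x_1*(p_1,p_2) = 2·p_2/p_1, independent of income; and x_2* = (M − 2·p_2)/p_2.
At the given prices: x_1* = 2·4.4/2 = 4.4, and x_2* = 16.8636.

x_1* = 4.4, x_2* = 16.8636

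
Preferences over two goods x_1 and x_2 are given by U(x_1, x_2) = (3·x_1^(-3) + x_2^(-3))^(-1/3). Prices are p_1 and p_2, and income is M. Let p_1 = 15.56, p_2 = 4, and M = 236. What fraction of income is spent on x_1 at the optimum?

MRS = MU_x_1/MU_x_2 = 3·(x_2/x_1)^(4). Set equal to p_1/p_2.
Hence x_2/x_1 = ((1/3)·p_1/p_2)^(1/(4)), i.e. raised to the 0.25 power.
With the ratio pinned down, the budget gives x_1* = M/(p_1 + p_2·(x_2/x_1)) and x_2* = (x_2/x_1)·x_1*.
Numerically x_2/x_1 = 1.067105, so x_1* = 236/(15.56 + 4·1.067105) = 11.9021 and x_2* = 1.067105·11.9021 = 12.7008.
Expenditure on x_1: 15.56·11.9021 = 185.1968; share = 0.7847.

share on x_1 = 0.7847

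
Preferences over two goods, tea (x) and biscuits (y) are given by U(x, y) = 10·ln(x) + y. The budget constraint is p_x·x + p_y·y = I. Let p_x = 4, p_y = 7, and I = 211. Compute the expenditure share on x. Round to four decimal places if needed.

share on x = 0.3318

MU_x = 10/x, MU_y = 1. Tangency: 10/x = p_x/p_y.
So x*(p_x,p_y) = 10·p_y/p_x, independent of income; and y* = (I − 10·p_y)/p_y.
At the given prices: x* = 10·7/4 = 17.5, and y* = 20.1429.
Expenditure on x: 4·17.5 = 70; share = 0.3318.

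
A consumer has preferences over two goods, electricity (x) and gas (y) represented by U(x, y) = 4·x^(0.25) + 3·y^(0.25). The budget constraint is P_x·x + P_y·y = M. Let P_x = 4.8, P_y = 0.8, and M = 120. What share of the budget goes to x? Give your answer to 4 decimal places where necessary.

MRS = MU_x/MU_y = (4/3)·(y/x)^(0.75). Set equal to P_x/P_y.
Hence y/x = ((3/4)·P_x/P_y)^(1/(0.75)), i.e. raised to the 4/3 power.
Substitute y = (y/x)·x into the budget: x* = M/(P_x + P_y·(y/x)).
Numerically y/x = 7.429336, so x* = 120/(4.8 + 0.8·7.429336) = 11.1696 and y* = 7.429336·11.1696 = 82.9825.
Expenditure on x: 4.8·11.1696 = 53.614; share = 0.4468.

share on x = 0.4468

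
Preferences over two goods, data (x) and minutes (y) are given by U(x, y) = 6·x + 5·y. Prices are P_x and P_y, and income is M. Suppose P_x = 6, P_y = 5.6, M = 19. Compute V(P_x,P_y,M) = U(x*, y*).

Linear utility — the consumer picks whichever good has higher MU/price: 6/6 = 1 vs 5/5.6 = 0.8929.
x gives more utility per dollar, so spend all income on x: x* = M/P_x, y* = 0.
Numerically: x* = 3.1667, y* = 0.
Utility at the optimum: U(3.1667, 0) = 19.

V = 19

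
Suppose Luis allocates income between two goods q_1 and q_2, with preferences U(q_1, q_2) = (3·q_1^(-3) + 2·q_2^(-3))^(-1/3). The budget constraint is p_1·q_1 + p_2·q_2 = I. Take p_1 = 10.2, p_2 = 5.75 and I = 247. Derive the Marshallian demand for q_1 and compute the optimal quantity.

q_1* = 15.2505

MRS = MU_q_1/MU_q_2 = (3/2)·(q_2/q_1)^(4). Set equal to p_1/p_2.
Solve for the ratio: q_2/q_1 = [(2/3)·p_1/p_2]^(0.25).
With the ratio pinned down, the budget gives q_1* = I/(p_1 + p_2·(q_2/q_1)) and q_2* = (q_2/q_1)·q_1*.
Numerically q_2/q_1 = 1.042822, so q_1* = 247/(10.2 + 5.75·1.042822) = 15.2505.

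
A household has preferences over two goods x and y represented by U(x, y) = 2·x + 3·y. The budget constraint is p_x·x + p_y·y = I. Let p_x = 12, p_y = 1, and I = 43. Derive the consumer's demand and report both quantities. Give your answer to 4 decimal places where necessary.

Perfect substitutes: compare marginal utility per dollar. 2/p_x vs 3/p_y → 0.1667 vs 3.
y gives more utility per dollar, so spend all income on y: y* = I/p_y, x* = 0.
Numerically: x* = 0, y* = 43.

x* = 0, y* = 43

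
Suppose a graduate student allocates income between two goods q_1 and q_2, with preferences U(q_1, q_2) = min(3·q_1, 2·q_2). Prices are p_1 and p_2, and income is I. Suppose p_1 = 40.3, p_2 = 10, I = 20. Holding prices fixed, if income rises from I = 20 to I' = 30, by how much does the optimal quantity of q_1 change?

Δq_1* = 0.1808

Leontief preferences: the optimum is at the kink where q_1/2 = q_2/3, i.e. q_2 = (3/2)·q_1.
Budget: p_1·q_1 + p_2·(3/2)·q_1 = I, so (2·p_1 + 3·p_2)·q_1 = 2·I.
Demand: q_1*(p_1,p_2,I) = 2·I/(2·p_1 + 3·p_2), q_2* = 3·I/(2·p_1 + 3·p_2).
Here 2·40.3 + 3·10 = 110.6, giving q_1* = 0.3617.
At I' = 30: q_1* = 0.5425. Change: 0.5425 − 0.3617 = 0.1808.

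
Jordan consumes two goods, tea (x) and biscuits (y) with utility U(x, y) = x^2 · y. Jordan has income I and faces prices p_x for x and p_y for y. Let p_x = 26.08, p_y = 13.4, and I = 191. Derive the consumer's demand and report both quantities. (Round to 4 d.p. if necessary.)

x* = 4.8824, y* = 4.7512

The MRS is 2·y/x. Set MRS = p_x/p_y.
So 2·p_y·y = p_x·x; combined with the budget, a share 2/3 of income goes to x.
Demand: x*(p_x,p_y,I) = 2/3·I/p_x and y* = 1/3·I/p_y.
At p_x=26.08, p_y=13.4, I=191: x* = 2/3·191/26.08 = 4.8824, y* = 4.7512.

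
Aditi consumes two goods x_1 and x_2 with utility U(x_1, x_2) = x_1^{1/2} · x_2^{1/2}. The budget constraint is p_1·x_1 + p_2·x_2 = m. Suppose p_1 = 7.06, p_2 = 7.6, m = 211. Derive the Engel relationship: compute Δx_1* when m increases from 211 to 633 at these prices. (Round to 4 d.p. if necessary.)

Δx_1* = 29.8867

MU_x_1/MU_x_2 = (0.5·x_2)/(0.5·x_1); tangency sets this equal to p_1/p_2.
So 0.5·p_2·x_2 = 0.5·p_1·x_1; combined with the budget, a share 0.5 of income goes to x_1.
Demand: x_1*(p_1,p_2,m) = 0.5·m/p_1 and x_2* = 0.5·m/p_2.
At p_1=7.06, p_2=7.6, m=211: x_1* = 0.5·211/7.06 = 14.9433.
At m' = 633: x_1* = 44.83. Change: 44.83 − 14.9433 = 29.8867.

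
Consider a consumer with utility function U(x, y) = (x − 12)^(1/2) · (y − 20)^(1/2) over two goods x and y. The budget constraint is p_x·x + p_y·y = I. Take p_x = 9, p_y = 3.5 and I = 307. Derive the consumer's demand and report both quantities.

Discretionary income = 307 − 12·9 − 20·3.5 = 129; x* = 12 + 0.5·129/9 = 19.1667; y* = 20 + 0.5·129/3.5 = 38.4286.

x* = 19.1667, y* = 38.4286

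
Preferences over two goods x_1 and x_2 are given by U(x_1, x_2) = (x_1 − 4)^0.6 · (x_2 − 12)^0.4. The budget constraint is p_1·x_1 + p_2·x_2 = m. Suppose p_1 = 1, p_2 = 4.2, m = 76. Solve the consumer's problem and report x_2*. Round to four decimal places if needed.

This is Cobb-Douglas in (x_1−4, x_2−12): tangency gives 0.6·p_2·(x_2−12) = 0.4·p_1·(x_1−4).
After buying the subsistence bundle (4, 12), a share 0.6 of the remaining income goes to x_1: x_1* = 4 + 0.6·(m − 4p_1 − 12p_2)/p_1.
Discretionary income = 76 − 4·1 − 12·4.2 = 21.6; x_2* = 12 + 0.4·21.6/4.2 = 14.0571.

x_2* = 14.0571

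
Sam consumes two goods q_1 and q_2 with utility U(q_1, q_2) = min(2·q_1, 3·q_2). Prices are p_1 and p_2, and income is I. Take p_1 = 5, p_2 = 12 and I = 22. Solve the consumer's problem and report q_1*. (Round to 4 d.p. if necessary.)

Demand: q_1*(p_1,p_2,I) = 3·I/(3·p_1 + 2·p_2), q_2* = 2·I/(3·p_1 + 2·p_2).
Here 3·5 + 2·12 = 39, giving q_1* = 1.6923.

q_1* = 1.6923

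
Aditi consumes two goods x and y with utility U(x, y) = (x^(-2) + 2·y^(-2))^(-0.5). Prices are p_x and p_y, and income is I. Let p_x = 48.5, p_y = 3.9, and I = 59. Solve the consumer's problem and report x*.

x* = 0.9852

MU_x ∝ x^(-3), MU_y ∝ 2·y^(-3), so MRS = (1/2)·(y/x)^(3) = p_x/p_y.
Hence y/x = (2·p_x/p_y)^(1/(3)), i.e. raised to the 1/3 power.
With the ratio pinned down, the budget gives x* = I/(p_x + p_y·(y/x)) and y* = (y/x)·x*.
Numerically y/x = 2.919011, so x* = 59/(48.5 + 3.9·2.919011) = 0.9852.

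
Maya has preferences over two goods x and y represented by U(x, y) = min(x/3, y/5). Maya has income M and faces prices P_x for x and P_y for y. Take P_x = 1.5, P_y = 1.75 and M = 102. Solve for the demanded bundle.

Leontief preferences: the optimum is at the kink where x/3 = y/5, i.e. y = (5/3)·x.
Budget: P_x·x + P_y·(5/3)·x = M, so (3·P_x + 5·P_y)·x = 3·M.
Demand: x*(P_x,P_y,M) = 3·M/(3·P_x + 5·P_y), y* = 5·M/(3·P_x + 5·P_y).
Here 3·1.5 + 5·1.75 = 13.25, giving x* = 23.0943 and y* = 38.4906.

x* = 23.0943, y* = 38.4906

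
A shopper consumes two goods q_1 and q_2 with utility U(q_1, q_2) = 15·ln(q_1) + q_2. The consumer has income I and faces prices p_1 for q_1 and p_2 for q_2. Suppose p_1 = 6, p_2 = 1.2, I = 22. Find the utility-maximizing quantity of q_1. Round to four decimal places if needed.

q_1* = 3

MU_q_1 = 15/q_1, MU_q_2 = 1. Tangency: 15/q_1 = p_1/p_2.
So q_1*(p_1,p_2) = 15·p_2/p_1, independent of income; and q_2* = (I − 15·p_2)/p_2.
At the given prices: q_1* = 15·1.2/6 = 3.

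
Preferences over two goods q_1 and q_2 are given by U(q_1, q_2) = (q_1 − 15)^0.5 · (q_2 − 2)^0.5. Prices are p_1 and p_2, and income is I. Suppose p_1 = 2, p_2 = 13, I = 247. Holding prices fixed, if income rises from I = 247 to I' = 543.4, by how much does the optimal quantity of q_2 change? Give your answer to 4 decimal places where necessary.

MRS = (q_2−2)/(q_1−15). Tangency with p_1/p_2 gives q_2−2 = (p_1/p_2)·(q_1−15).
After buying the subsistence bundle (15, 2), a share 0.5 of the remaining income goes to q_1: q_1* = 15 + 0.5·(I − 15p_1 − 2p_2)/p_1.
Discretionary income = 247 − 15·2 − 2·13 = 191; q_2* = 2 + 0.5·191/13 = 9.3462.
At I' = 543.4: q_2* = 20.7462. Change: 20.7462 − 9.3462 = 11.4.

Δq_2* = 11.4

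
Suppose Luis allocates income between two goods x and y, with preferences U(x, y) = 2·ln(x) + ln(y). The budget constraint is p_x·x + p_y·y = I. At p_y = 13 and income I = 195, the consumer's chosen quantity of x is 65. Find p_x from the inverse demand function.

p_x = 2

MU_x/MU_y = (2·y)/(x); tangency sets this equal to p_x/p_y.
So 2·p_y·y = p_x·x; combined with the budget, a share 2/3 of income goes to x.
Demand: x*(p_x,p_y,I) = 2/3·I/p_x and y* = 1/3·I/p_y.
Set x* = 65 in the demand function and solve for p_x: p_x = 2.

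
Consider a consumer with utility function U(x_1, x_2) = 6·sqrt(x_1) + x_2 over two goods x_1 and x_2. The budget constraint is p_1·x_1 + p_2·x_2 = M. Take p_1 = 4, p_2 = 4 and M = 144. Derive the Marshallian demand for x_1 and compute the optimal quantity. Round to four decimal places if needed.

Set MRS = p_1/p_2: 3·x_1^(−1/2) = p_1/p_2.
Thus x_1* = (3·p_2/p_1)² — independent of M — with the rest of income spent on x_2.
Plugging in: x_1* = (3·4/4)² = 9.

x_1* = 9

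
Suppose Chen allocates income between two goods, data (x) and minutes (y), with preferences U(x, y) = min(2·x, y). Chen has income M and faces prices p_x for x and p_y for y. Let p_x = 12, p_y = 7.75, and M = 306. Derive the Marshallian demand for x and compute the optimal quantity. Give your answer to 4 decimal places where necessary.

x* = 11.1273

Leontief preferences: the optimum is at the kink where x/1 = y/2, i.e. y = 2·x.
Budget: p_x·x + p_y·2·x = M, so (p_x + 2·p_y)·x = M.
Demand: x*(p_x,p_y,M) = M/(p_x + 2·p_y), y* = 2·M/(p_x + 2·p_y).
Here 12 + 2·7.75 = 27.5, giving x* = 11.1273.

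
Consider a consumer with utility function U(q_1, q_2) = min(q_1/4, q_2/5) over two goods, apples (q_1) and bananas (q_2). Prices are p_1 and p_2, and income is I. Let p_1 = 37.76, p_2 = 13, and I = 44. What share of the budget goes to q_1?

Leontief preferences: the optimum is at the kink where q_1/4 = q_2/5, i.e. q_2 = (5/4)·q_1.
Budget: p_1·q_1 + p_2·(5/4)·q_1 = I, so (4·p_1 + 5·p_2)·q_1 = 4·I.
Demand: q_1*(p_1,p_2,I) = 4·I/(4·p_1 + 5·p_2), q_2* = 5·I/(4·p_1 + 5·p_2).
Here 4·37.76 + 5·13 = 216.04, giving q_1* = 0.8147 and q_2* = 1.0183.
Expenditure on q_1: 37.76·0.8147 = 30.7617; share = 0.6991.

share on q_1 = 0.6991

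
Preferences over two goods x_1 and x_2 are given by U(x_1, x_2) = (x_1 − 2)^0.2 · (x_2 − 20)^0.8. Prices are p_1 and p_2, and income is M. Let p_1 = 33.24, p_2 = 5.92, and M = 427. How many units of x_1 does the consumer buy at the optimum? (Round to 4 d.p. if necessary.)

x_1* = 3.4568

This is Cobb-Douglas in (x_1−2, x_2−20): tangency gives 0.2·p_2·(x_2−20) = 0.8·p_1·(x_1−2).
Substituting into the budget: x_1* = 2 + 0.2·(M − 2·p_1 − 20·p_2)/p_1, and x_2* = 20 + 0.8·(…)/p_2.
Discretionary income = 427 − 2·33.24 − 20·5.92 = 242.12; x_1* = 2 + 0.2·242.12/33.24 = 3.4568.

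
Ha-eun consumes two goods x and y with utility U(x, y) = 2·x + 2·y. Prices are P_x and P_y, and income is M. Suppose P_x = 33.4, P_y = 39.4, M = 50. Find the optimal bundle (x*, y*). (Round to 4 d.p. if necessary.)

x* = 1.497, y* = 0

x gives more utility per dollar, so spend all income on x: x* = M/P_x, y* = 0.
Numerically: x* = 1.497, y* = 0.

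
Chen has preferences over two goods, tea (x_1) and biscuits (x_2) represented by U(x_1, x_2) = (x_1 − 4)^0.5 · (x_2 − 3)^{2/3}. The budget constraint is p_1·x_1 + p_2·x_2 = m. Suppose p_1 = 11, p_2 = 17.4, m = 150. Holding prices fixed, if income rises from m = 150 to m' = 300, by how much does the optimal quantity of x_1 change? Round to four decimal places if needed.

Δx_1* = 5.8442

This is Cobb-Douglas in (x_1−4, x_2−3): tangency gives 0.5·p_2·(x_2−3) = 2/3·p_1·(x_1−4).
After buying the subsistence bundle (4, 3), a share 3/7 of the remaining income goes to x_1: x_1* = 4 + 3/7·(m − 4p_1 − 3p_2)/p_1.
Discretionary income = 150 − 4·11 − 3·17.4 = 53.8; x_1* = 4 + 3/7·53.8/11 = 6.0961.
At m' = 300: x_1* = 11.9403. Change: 11.9403 − 6.0961 = 5.8442.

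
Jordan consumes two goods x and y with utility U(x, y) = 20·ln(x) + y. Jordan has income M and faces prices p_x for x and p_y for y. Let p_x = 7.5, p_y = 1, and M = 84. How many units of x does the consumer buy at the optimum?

x* = 2.6667

Set MRS = p_x/p_y: (20/x)/1 = p_x/p_y.
So x*(p_x,p_y) = 20·p_y/p_x, independent of income; and y* = (M − 20·p_y)/p_y.
At the given prices: x* = 20·1/7.5 = 2.6667.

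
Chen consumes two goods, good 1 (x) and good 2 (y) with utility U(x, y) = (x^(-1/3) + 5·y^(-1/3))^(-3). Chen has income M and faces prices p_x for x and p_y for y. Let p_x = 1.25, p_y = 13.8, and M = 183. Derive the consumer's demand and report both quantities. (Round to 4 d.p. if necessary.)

From the CES first-order condition, (1/5)·(y/x)^(4/3) = p_x/p_y.
Solve for the ratio: y/x = [5·p_x/p_y]^(0.75).
Substitute y = (y/x)·x into the budget: x* = M/(p_x + p_y·(y/x)).
Numerically y/x = 0.552078, so x* = 183/(1.25 + 13.8·0.552078) = 20.6344 and y* = 0.552078·20.6344 = 11.3918.

x* = 20.6344, y* = 11.3918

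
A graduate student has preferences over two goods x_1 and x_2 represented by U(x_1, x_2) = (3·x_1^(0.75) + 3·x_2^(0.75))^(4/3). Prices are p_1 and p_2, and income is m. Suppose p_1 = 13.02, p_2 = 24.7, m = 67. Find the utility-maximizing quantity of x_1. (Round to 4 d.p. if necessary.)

x_1* = 4.4885

MRS = MU_x_1/MU_x_2 = (x_2/x_1)^(0.25). Set equal to p_1/p_2.
Solve for the ratio: x_2/x_1 = [p_1/p_2]^(4).
With the ratio pinned down, the budget gives x_1* = m/(p_1 + p_2·(x_2/x_1)) and x_2* = (x_2/x_1)·x_1*.
Numerically x_2/x_1 = 0.077207, so x_1* = 67/(13.02 + 24.7·0.077207) = 4.4885.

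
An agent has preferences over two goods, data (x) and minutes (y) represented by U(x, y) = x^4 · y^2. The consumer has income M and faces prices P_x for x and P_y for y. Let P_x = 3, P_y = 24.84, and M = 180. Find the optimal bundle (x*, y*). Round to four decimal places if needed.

x* = 40, y* = 2.4155

The MRS is 2·y/x. Set MRS = P_x/P_y.
Rearranging, P_y·y = (1/2)·P_x·x. Substituting into the budget gives P_x·x·(1 + (1/2)) = M.
Demand: x*(P_x,P_y,M) = 2/3·M/P_x and y* = 1/3·M/P_y.
At P_x=3, P_y=24.84, M=180: x* = 2/3·180/3 = 40, y* = 2.4155.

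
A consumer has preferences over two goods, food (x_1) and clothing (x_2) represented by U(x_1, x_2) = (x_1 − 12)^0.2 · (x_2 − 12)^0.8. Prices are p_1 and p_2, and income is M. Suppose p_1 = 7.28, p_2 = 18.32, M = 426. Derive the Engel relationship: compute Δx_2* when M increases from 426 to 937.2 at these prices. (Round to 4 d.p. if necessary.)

Δx_2* = 22.3231

MRS = (1/4)·(x_2−12)/(x_1−12). Tangency with p_1/p_2 gives x_2−12 = 4·(p_1/p_2)·(x_1−12).
Substituting into the budget: x_1* = 12 + 0.2·(M − 12·p_1 − 12·p_2)/p_1, and x_2* = 12 + 0.8·(…)/p_2.
Discretionary income = 426 − 12·7.28 − 12·18.32 = 118.8; x_2* = 12 + 0.8·118.8/18.32 = 17.1878.
At M' = 937.2: x_2* = 39.5109. Change: 39.5109 − 17.1878 = 22.3231.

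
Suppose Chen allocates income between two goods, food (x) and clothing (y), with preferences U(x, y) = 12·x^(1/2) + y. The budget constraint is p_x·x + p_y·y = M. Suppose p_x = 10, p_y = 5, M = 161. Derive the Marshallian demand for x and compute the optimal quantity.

x* = 9

Utility is quasi-linear in y; the FOC for x is 6/√x = p_x/p_y.
Solve: √x = 6·p_y/p_x, so x*(p_x,p_y) = (6·p_y/p_x)², and y* = (M − p_x·x*)/p_y.
Plugging in: x* = (6·5/10)² = 9.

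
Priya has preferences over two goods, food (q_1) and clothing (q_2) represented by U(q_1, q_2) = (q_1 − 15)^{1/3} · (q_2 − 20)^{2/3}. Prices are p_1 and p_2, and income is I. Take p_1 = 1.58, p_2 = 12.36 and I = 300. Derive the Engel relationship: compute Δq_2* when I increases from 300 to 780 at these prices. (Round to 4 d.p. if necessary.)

Δq_2* = 25.89

This is Cobb-Douglas in (q_1−15, q_2−20): tangency gives 1/3·p_2·(q_2−20) = 2/3·p_1·(q_1−15).
After buying the subsistence bundle (15, 20), a share 1/3 of the remaining income goes to q_1: q_1* = 15 + 1/3·(I − 15p_1 − 20p_2)/p_1.
Discretionary income = 300 − 15·1.58 − 20·12.36 = 29.1; q_2* = 20 + 2/3·29.1/12.36 = 21.5696.
At I' = 780: q_2* = 47.4595. Change: 47.4595 − 21.5696 = 25.89.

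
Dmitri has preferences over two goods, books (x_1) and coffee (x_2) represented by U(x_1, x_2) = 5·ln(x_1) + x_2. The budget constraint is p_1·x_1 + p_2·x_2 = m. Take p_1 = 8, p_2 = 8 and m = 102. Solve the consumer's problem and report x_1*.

x_1* = 5

MU_x_1 = 5/x_1, MU_x_2 = 1. Tangency: 5/x_1 = p_1/p_2.
So x_1*(p_1,p_2) = 5·p_2/p_1, independent of income; and x_2* = (m − 5·p_2)/p_2.
At the given prices: x_1* = 5·8/8 = 5.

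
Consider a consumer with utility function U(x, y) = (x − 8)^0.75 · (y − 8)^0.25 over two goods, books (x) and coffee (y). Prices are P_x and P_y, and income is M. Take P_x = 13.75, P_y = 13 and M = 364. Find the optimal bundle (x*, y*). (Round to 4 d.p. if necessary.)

x* = 16.1818, y* = 10.8846

After buying the subsistence bundle (8, 8), a share 0.75 of the remaining income goes to x: x* = 8 + 0.75·(M − 8P_x − 8P_y)/P_x.
Discretionary income = 364 − 8·13.75 − 8·13 = 150; x* = 8 + 0.75·150/13.75 = 16.1818; y* = 8 + 0.25·150/13 = 10.8846.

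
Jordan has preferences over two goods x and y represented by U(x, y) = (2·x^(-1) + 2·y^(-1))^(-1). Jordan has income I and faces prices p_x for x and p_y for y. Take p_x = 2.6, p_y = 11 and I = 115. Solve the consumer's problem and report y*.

MRS = MU_x/MU_y = (y/x)^(2). Set equal to p_x/p_y.
Solve for the ratio: y/x = [p_x/p_y]^(0.5).
With the ratio pinned down, the budget gives x* = I/(p_x + p_y·(y/x)) and y* = (y/x)·x*.
Numerically y/x = 0.486172, so x* = 115/(2.6 + 11·0.486172) = 14.4692 and y* = 0.486172·14.4692 = 7.0345.

y* = 7.0345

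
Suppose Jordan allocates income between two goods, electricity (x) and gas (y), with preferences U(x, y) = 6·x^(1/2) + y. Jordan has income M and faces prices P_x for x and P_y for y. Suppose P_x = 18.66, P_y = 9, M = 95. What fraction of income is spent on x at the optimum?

MU_x = 3/√x, MU_y = 1. Tangency: 3/√x = P_x/P_y.
Thus x* = (3·P_y/P_x)² — independent of M — with the rest of income spent on y.
Plugging in: x* = (3·9/18.66)² = 2.0937, y* = 6.2147.
Expenditure on x: 18.66·2.0937 = 39.0675; share = 0.4112.

share on x = 0.4112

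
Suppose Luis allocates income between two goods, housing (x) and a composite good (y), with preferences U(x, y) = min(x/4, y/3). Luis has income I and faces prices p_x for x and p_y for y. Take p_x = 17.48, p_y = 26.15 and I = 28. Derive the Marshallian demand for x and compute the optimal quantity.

Here 4·17.48 + 3·26.15 = 148.37, giving x* = 0.7549.

x* = 0.7549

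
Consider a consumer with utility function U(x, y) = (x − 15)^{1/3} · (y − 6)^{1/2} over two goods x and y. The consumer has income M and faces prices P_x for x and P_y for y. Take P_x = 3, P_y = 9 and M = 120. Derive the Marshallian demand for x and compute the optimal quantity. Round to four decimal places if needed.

x* = 17.8

After buying the subsistence bundle (15, 6), a share 0.4 of the remaining income goes to x: x* = 15 + 0.4·(M − 15P_x − 6P_y)/P_x.
Discretionary income = 120 − 15·3 − 6·9 = 21; x* = 15 + 0.4·21/3 = 17.8.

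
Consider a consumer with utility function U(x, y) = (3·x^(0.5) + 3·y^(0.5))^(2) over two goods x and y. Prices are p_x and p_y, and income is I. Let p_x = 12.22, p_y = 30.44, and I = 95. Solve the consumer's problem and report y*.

y* = 0.894

MRS = MU_x/MU_y = (y/x)^(0.5). Set equal to p_x/p_y.
Hence y/x = (p_x/p_y)^(1/(0.5)), i.e. raised to the 2 power.
Substitute y = (y/x)·x into the budget: x* = I/(p_x + p_y·(y/x)).
Numerically y/x = 0.161158, so x* = 95/(12.22 + 30.44·0.161158) = 5.5472 and y* = 0.161158·5.5472 = 0.894.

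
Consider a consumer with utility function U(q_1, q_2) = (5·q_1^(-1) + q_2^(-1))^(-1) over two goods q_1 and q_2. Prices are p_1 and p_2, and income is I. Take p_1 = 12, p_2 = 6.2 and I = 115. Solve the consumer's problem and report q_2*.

q_2* = 4.5121

Numerically q_2/q_1 = 0.622171, so q_1* = 115/(12 + 6.2·0.622171) = 7.2521 and q_2* = 0.622171·7.2521 = 4.5121.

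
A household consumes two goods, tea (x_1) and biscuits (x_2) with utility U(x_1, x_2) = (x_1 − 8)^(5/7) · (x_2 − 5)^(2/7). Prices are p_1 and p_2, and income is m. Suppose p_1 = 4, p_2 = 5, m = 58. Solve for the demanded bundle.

x_1* = 8.1786, x_2* = 5.0571

MRS = (5/2)·(x_2−5)/(x_1−8). Tangency with p_1/p_2 gives x_2−5 = (2/5)·(p_1/p_2)·(x_1−8).
Substituting into the budget: x_1* = 8 + 5/7·(m − 8·p_1 − 5·p_2)/p_1, and x_2* = 5 + 2/7·(…)/p_2.
Discretionary income = 58 − 8·4 − 5·5 = 1; x_1* = 8 + 5/7·1/4 = 8.1786; x_2* = 5 + 2/7·1/5 = 5.0571.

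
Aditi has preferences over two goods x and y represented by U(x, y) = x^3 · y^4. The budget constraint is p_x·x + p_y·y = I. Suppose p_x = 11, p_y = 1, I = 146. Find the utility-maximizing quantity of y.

Tangency: MRS = (3/4)·y/x = p_x/p_y.
Rearranging, p_y·y = (4/3)·p_x·x. Substituting into the budget gives p_x·x·(1 + (4/3)) = I.
Demand: x*(p_x,p_y,I) = 3/7·I/p_x and y* = 4/7·I/p_y.
At p_x=11, p_y=1, I=146: y* = 4/7·146/1 = 83.4286.

y* = 83.4286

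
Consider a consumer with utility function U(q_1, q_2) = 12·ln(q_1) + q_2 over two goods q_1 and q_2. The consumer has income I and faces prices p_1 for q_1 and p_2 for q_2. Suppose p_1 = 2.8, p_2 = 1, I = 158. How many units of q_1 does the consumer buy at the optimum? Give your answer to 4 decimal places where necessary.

So q_1*(p_1,p_2) = 12·p_2/p_1, independent of income; and q_2* = (I − 12·p_2)/p_2.
At the given prices: q_1* = 12·1/2.8 = 4.2857.

q_1* = 4.2857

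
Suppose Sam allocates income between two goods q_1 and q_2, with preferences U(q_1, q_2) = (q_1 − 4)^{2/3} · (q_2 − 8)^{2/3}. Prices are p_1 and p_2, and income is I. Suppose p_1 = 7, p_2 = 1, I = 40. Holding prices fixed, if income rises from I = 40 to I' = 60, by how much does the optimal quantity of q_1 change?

MRS = (q_2−8)/(q_1−4). Tangency with p_1/p_2 gives q_2−8 = (p_1/p_2)·(q_1−4).
After buying the subsistence bundle (4, 8), a share 0.5 of the remaining income goes to q_1: q_1* = 4 + 0.5·(I − 4p_1 − 8p_2)/p_1.
Discretionary income = 40 − 4·7 − 8·1 = 4; q_1* = 4 + 0.5·4/7 = 4.2857.
At I' = 60: q_1* = 5.7143. Change: 5.7143 − 4.2857 = 1.4286.

Δq_1* = 1.4286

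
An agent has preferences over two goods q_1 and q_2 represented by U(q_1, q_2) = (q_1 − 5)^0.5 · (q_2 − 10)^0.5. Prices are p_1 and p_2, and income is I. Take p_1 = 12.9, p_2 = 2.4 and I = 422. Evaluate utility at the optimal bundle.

V = 29.9685

This is Cobb-Douglas in (q_1−5, q_2−10): tangency gives 0.5·p_2·(q_2−10) = 0.5·p_1·(q_1−5).
After buying the subsistence bundle (5, 10), a share 0.5 of the remaining income goes to q_1: q_1* = 5 + 0.5·(I − 5p_1 − 10p_2)/p_1.
Discretionary income = 422 − 5·12.9 − 10·2.4 = 333.5; q_1* = 5 + 0.5·333.5/12.9 = 17.9264; q_2* = 10 + 0.5·333.5/2.4 = 79.4792.
Utility at the optimum: U(17.9264, 79.4792) = 29.9685.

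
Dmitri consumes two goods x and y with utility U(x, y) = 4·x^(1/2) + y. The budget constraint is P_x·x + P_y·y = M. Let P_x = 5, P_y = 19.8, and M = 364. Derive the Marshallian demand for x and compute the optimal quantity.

x* = 62.7264

Set MRS = P_x/P_y: 2·x^(−1/2) = P_x/P_y.
Thus x* = (2·P_y/P_x)² — independent of M — with the rest of income spent on y.
Plugging in: x* = (2·19.8/5)² = 62.7264.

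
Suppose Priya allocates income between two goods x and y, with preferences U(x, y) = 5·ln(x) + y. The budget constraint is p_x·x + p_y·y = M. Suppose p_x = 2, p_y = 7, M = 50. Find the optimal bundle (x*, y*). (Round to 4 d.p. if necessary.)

x* = 17.5, y* = 2.1429

Set MRS = p_x/p_y: (5/x)/1 = p_x/p_y.
So x*(p_x,p_y) = 5·p_y/p_x, independent of income; and y* = (M − 5·p_y)/p_y.
At the given prices: x* = 5·7/2 = 17.5, and y* = 2.1429.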